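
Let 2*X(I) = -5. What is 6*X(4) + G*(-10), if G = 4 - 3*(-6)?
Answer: -235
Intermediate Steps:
X(I) = -5/2 (X(I) = (½)*(-5) = -5/2)
G = 22 (G = 4 + 18 = 22)
6*X(4) + G*(-10) = 6*(-5/2) + 22*(-10) = -15 - 220 = -235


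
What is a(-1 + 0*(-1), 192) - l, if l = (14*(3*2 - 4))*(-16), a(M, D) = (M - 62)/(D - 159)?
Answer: 4907/11 ≈ 446.09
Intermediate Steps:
a(M, D) = (-62 + M)/(-159 + D)
l = -448 (l = (14*(6 - 4))*(-16) = (14*2)*(-16) = 28*(-16) = -448)
a(-1 + 0*(-1), 192) - l = (-62 + (-1 + 0*(-1)))/(-159 + 192) - 1*(-448) = (-62 + (-1 + 0))/33 + 448 = (-62 - 1)/33 + 448 = (1/33)*(-63) + 448 = -21/11 + 448 = 4907/11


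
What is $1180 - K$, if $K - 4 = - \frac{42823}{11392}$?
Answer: $\frac{13439815}{11392} \approx 1179.8$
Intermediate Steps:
$K = \frac{2745}{11392}$ ($K = 4 - \frac{42823}{11392} = \frac{2745}{11392} \approx 0.24096$)
$1180 - K = 1180 - \frac{2745}{11392} = \frac{13439815}{11392}$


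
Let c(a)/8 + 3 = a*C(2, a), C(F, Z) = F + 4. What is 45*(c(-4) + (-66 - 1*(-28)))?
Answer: -11430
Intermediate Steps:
C(F, Z) = 4 + F
c(a) = -24 + 48*a (c(a) = -24 + 8*(a*(4 + 2)) = -24 + 8*(a*6) = -24 + 8*(6*a) = -24 + 48*a)
45*(c(-4) + (-66 - 1*(-28))) = 45*((-24 + 48*(-4)) + (-66 - 1*(-28))) = 45*((-24 - 192) + (-66 + 28)) = 45*(-216 - 38) = 45*(-254) = -11430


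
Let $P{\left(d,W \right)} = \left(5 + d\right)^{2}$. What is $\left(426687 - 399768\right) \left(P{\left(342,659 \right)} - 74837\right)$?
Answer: $1226752668$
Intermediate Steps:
$\left(426687 - 399768\right) \left(P{\left(342,659 \right)} - 74837\right) = \left(426687 - 399768\right) \left(\left(5 + 342\right)^{2} - 74837\right) = 26919 \left(347^{2} - 74837\right) = 26919 \left(120409 - 74837\right) = 26919 \cdot 45572 = 1226752668$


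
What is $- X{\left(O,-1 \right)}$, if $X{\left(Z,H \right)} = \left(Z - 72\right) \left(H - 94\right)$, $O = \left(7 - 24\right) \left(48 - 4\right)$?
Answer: $-77900$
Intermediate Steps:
$O = -748$ ($O = \left(-17\right) 44 = -748$)
$X{\left(Z,H \right)} = \left(-94 + H\right) \left(-72 + Z\right)$ ($X{\left(Z,H \right)} = \left(-72 + Z\right) \left(-94 + H\right) = \left(-94 + H\right) \left(-72 + Z\right)$)
$- X{\left(O,-1 \right)} = - (6768 - -70312 - -72 - -748) = - (6768 + 70312 + 72 + 748) = \left(-1\right) 77900 = -77900$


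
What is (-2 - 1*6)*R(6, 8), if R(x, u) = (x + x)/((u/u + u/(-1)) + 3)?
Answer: 24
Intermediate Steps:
R(x, u) = 2*x/(4 - u) (R(x, u) = (2*x)/((1 + u*(-1)) + 3) = (2*x)/((1 - u) + 3) = (2*x)/(4 - u) = 2*x/(4 - u))
(-2 - 1*6)*R(6, 8) = (-2 - 1*6)*(-2*6/(-4 + 8)) = (-2 - 6)*(-2*6/4) = -(-16)*6/4 = -8*(-3) = 24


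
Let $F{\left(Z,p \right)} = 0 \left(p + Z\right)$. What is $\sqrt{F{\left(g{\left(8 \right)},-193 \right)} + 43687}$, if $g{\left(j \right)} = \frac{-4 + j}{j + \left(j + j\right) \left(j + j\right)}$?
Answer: $79 \sqrt{7} \approx 209.01$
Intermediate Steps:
$g{\left(j \right)} = \frac{-4 + j}{j + 4 j^{2}}$ ($g{\left(j \right)} = \frac{-4 + j}{j + 2 j 2 j} = \frac{-4 + j}{j + 4 j^{2}}$)
$F{\left(Z,p \right)} = 0$ ($F{\left(Z,p \right)} = 0 \left(Z + p\right) = 0$)
$\sqrt{F{\left(g{\left(8 \right)},-193 \right)} + 43687} = \sqrt{0 + 43687} = \sqrt{43687} = 79 \sqrt{7}$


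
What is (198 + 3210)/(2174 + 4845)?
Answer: 3408/7019 ≈ 0.48554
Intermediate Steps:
(198 + 3210)/(2174 + 4845) = 3408/7019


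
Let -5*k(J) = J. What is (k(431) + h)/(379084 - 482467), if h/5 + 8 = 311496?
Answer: -7786769/516915 ≈ -15.064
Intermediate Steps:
h = 1557440 (h = -40 + 5*311496 = -40 + 1557480 = 1557440)
k(J) = -J/5
(k(431) + h)/(379084 - 482467) = (-⅕*431 + 1557440)/(379084 - 482467) = (-431/5 + 1557440)/(-103383) = (7786769/5)*(-1/103383) = -7786769/516915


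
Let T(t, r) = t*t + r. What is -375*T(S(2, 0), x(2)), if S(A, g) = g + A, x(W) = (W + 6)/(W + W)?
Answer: -2250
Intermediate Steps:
x(W) = (6 + W)/(2*W) (x(W) = (6 + W)/((2*W)) = (6 + W)*(1/(2*W)) = (6 + W)/(2*W))
S(A, g) = A + g
T(t, r) = r + t**2 (T(t, r) = t**2 + r = r + t**2)
-375*T(S(2, 0), x(2)) = -375*((1/2)*(6 + 2)/2 + (2 + 0)**2) = -375*((1/2)*(1/2)*8 + 2**2) = -375*(2 + 4) = -375*6 = -2250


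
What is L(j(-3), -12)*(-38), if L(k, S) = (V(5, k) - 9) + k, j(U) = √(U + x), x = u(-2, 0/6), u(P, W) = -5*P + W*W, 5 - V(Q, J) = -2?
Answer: 76 - 38*√7 ≈ -24.539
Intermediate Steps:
V(Q, J) = 7 (V(Q, J) = 5 - 1*(-2) = 5 + 2 = 7)
u(P, W) = W² - 5*P (u(P, W) = -5*P + W² = W² - 5*P)
x = 10 (x = (0/6)² - 5*(-2) = (0*(⅙))² + 10 = 0² + 10 = 0 + 10 = 10)
j(U) = √(10 + U) (j(U) = √(U + 10) = √(10 + U))
L(k, S) = -2 + k (L(k, S) = (7 - 9) + k = -2 + k)
L(j(-3), -12)*(-38) = (-2 + √(10 - 3))*(-38) = (-2 + √7)*(-38) = 76 - 38*√7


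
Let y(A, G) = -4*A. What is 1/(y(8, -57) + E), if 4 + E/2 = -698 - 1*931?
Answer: -1/3298 ≈ -0.00030321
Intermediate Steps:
E = -3266 (E = -8 + 2*(-698 - 1*931) = -8 + 2*(-698 - 931) = -8 + 2*(-1629) = -8 - 3258 = -3266)
1/(y(8, -57) + E) = 1/(-4*8 - 3266) = 1/(-32 - 3266) = 1/(-3298) = -1/3298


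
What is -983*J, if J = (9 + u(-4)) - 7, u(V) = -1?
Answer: -983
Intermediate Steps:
J = 1 (J = (9 - 1) - 7 = 8 - 7 = 1)
-983*J = -983*1 = -983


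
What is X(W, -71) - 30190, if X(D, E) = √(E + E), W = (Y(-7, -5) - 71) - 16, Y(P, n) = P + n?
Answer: -30190 + I*√142 ≈ -30190.0 + 11.916*I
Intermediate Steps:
W = -99 (W = ((-7 - 5) - 71) - 16 = (-12 - 71) - 16 = -83 - 16 = -99)
X(D, E) = √2*√E (X(D, E) = √(2*E) = √2*√E)
X(W, -71) - 30190 = √2*√(-71) - 30190 = √2*(I*√71) - 30190 = I*√142 - 30190 = -30190 + I*√142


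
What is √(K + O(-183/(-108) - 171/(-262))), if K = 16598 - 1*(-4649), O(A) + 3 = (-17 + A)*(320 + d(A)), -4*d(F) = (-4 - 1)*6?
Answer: √2368106/12 ≈ 128.24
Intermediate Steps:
d(F) = 15/2 (d(F) = -(-4 - 1)*6/4 = -(-5)*6/4 = -¼*(-30) = 15/2)
O(A) = -11141/2 + 655*A/2 (O(A) = -3 + (-17 + A)*(320 + 15/2) = -3 + (-17 + A)*(655/2) = -3 + (-11135/2 + 655*A/2) = -11141/2 + 655*A/2)
K = 21247 (K = 16598 + 4649 = 21247)
√(K + O(-183/(-108) - 171/(-262))) = √(21247 + (-11141/2 + 655*(-183/(-108) - 171/(-262))/2)) = √(21247 + (-11141/2 + 655*(-183*(-1/108) - 171*(-1/262))/2)) = √(21247 + (-11141/2 + 655*(61/36 + 171/262)/2)) = √(21247 + (-11141/2 + (655/2)*(11069/4716))) = √(21247 + (-11141/2 + 55345/72)) = √(21247 - 345731/72) = √(1184053/72) = √2368106/12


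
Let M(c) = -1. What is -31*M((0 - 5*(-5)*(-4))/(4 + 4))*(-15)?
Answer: -465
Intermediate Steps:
-31*M((0 - 5*(-5)*(-4))/(4 + 4))*(-15) = -31*(-1)*(-15) = 31*(-15) = -465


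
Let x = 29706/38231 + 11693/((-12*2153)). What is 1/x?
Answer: 987736116/320449133 ≈ 3.0823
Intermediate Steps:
x = 320449133/987736116 (x = 29706*(1/38231) + 11693/(-25836) = 29706/38231 + 11693*(-1/25836) = 29706/38231 - 11693/25836 = 320449133/987736116 ≈ 0.32443)
1/x = 1/(320449133/987736116) = 987736116/320449133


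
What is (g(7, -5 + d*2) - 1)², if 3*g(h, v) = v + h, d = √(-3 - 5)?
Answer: (-1 + 4*I*√2)²/9 ≈ -3.4444 - 1.2571*I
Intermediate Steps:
d = 2*I*√2 (d = √(-8) = 2*I*√2 ≈ 2.8284*I)
g(h, v) = h/3 + v/3 (g(h, v) = (v + h)/3 = (h + v)/3 = h/3 + v/3)
(g(7, -5 + d*2) - 1)² = (((⅓)*7 + (-5 + (2*I*√2)*2)/3) - 1)² = ((7/3 + (-5 + 4*I*√2)/3) - 1)² = ((7/3 + (-5/3 + 4*I*√2/3)) - 1)² = ((⅔ + 4*I*√2/3) - 1)² = (-⅓ + 4*I*√2/3)²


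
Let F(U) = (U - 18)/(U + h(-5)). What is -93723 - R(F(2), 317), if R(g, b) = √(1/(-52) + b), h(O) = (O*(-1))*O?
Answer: -93723 - √214279/26 ≈ -93741.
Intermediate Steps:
h(O) = -O² (h(O) = (-O)*O = -O²)
F(U) = (-18 + U)/(-25 + U) (F(U) = (U - 18)/(U - 1*(-5)²) = (-18 + U)/(U - 1*25) = (-18 + U)/(U - 25) = (-18 + U)/(-25 + U))
R(g, b) = √(-1/52 + b)
-93723 - R(F(2), 317) = -93723 - √(-13 + 676*317)/26 = -93723 - √(-13 + 214292)/26 = -93723 - √214279/26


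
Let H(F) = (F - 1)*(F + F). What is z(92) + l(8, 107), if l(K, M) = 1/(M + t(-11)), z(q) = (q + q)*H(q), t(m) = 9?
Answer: 357383937/116 ≈ 3.0809e+6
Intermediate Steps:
H(F) = 2*F*(-1 + F) (H(F) = (-1 + F)*(2*F) = 2*F*(-1 + F))
z(q) = 4*q**2*(-1 + q) (z(q) = (q + q)*(2*q*(-1 + q)) = (2*q)*(2*q*(-1 + q)) = 4*q**2*(-1 + q))
l(K, M) = 1/(9 + M) (l(K, M) = 1/(M + 9) = 1/(9 + M))
z(92) + l(8, 107) = 4*92**2*(-1 + 92) + 1/(9 + 107) = 4*8464*91 + 1/116 = 3080896 + 1/116 = 357383937/116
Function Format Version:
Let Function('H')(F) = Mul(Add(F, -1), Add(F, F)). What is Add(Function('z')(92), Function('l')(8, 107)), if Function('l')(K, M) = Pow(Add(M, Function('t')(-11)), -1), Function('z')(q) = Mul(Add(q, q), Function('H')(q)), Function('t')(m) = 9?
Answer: Rational(357383937, 116) ≈ 3.0809e+6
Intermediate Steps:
Function('H')(F) = Mul(2, F, Add(-1, F)) (Function('H')(F) = Mul(Add(-1, F), Mul(2, F)) = Mul(2, F, Add(-1, F)))
Function('z')(q) = Mul(4, Pow(q, 2), Add(-1, q)) (Function('z')(q) = Mul(Add(q, q), Mul(2, q, Add(-1, q))) = Mul(Mul(2, q), Mul(2, q, Add(-1, q))) = Mul(4, Pow(q, 2), Add(-1, q)))
Function('l')(K, M) = Pow(Add(9, M), -1) (Function('l')(K, M) = Pow(Add(M, 9), -1) = Pow(Add(9, M), -1))
Add(Function('z')(92), Function('l')(8, 107)) = Add(Mul(4, Pow(92, 2), Add(-1, 92)), Pow(Add(9, 107), -1)) = Add(Mul(4, 8464, 91), Pow(116, -1)) = Add(3080896, Rational(1, 116)) = Rational(357383937, 116)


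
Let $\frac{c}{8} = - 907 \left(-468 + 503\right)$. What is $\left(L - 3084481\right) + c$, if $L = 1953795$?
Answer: $-1384646$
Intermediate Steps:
$c = -253960$ ($c = 8 \left(- 907 \left(-468 + 503\right)\right) = 8 \left(\left(-907\right) 35\right) = 8 \left(-31745\right) = -253960$)
$\left(L - 3084481\right) + c = \left(1953795 - 3084481\right) - 253960 = -1130686 - 253960 = -1384646$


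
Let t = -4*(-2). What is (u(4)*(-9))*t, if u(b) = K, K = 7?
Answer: -504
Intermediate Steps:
u(b) = 7
t = 8
(u(4)*(-9))*t = (7*(-9))*8 = -63*8 = -504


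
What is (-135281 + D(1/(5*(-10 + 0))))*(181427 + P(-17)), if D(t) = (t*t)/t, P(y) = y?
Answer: -122706649191/5 ≈ -2.4541e+10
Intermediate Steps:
D(t) = t (D(t) = t²/t = t)
(-135281 + D(1/(5*(-10 + 0))))*(181427 + P(-17)) = (-135281 + 1/(5*(-10 + 0)))*(181427 - 17) = (-135281 + 1/(5*(-10)))*181410 = (-135281 + 1/(-50))*181410 = (-135281 - 1/50)*181410 = -6764051/50*181410 = -122706649191/5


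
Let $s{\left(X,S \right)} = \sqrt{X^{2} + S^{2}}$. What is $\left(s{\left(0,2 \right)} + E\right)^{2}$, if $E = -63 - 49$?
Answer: $12100$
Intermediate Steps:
$s{\left(X,S \right)} = \sqrt{S^{2} + X^{2}}$
$E = -112$
$\left(s{\left(0,2 \right)} + E\right)^{2} = \left(\sqrt{2^{2} + 0^{2}} - 112\right)^{2} = \left(\sqrt{4 + 0} - 112\right)^{2} = \left(\sqrt{4} - 112\right)^{2} = \left(2 - 112\right)^{2} = \left(-110\right)^{2} = 12100$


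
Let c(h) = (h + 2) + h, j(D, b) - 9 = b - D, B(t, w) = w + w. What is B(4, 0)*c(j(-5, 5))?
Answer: 0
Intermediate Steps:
B(t, w) = 2*w
j(D, b) = 9 + b - D (j(D, b) = 9 + (b - D) = 9 + b - D)
c(h) = 2 + 2*h (c(h) = (2 + h) + h = 2 + 2*h)
B(4, 0)*c(j(-5, 5)) = (2*0)*(2 + 2*(9 + 5 - 1*(-5))) = 0*(2 + 2*(9 + 5 + 5)) = 0*(2 + 2*19) = 0*(2 + 38) = 0*40 = 0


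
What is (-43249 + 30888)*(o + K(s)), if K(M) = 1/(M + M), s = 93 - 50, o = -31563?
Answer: 33552908537/86 ≈ 3.9015e+8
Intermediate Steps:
s = 43
K(M) = 1/(2*M)
(-43249 + 30888)*(o + K(s)) = (-43249 + 30888)*(-31563 + (½)/43) = -12361*(-31563 + (½)*(1/43)) = -12361*(-31563 + 1/86) = -12361*(-2714417/86) = 33552908537/86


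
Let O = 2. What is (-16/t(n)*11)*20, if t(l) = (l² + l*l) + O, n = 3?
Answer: -176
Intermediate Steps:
t(l) = 2 + 2*l² (t(l) = (l² + l*l) + 2 = (l² + l²) + 2 = 2*l² + 2 = 2 + 2*l²)
(-16/t(n)*11)*20 = (-16/(2 + 2*3²)*11)*20 = (-16/(2 + 2*9)*11)*20 = (-16/(2 + 18)*11)*20 = (-16/20*11)*20 = (-16*1/20*11)*20 = -⅘*11*20 = -44/5*20 = -176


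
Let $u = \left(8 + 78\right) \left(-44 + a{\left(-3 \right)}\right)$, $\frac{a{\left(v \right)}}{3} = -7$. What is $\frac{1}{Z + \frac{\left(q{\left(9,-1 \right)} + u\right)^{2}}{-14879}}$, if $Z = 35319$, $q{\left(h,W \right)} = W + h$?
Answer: $\frac{14879}{494352677} \approx 3.0098 \cdot 10^{-5}$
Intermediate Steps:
$a{\left(v \right)} = -21$ ($a{\left(v \right)} = 3 \left(-7\right) = -21$)
$u = -5590$ ($u = \left(8 + 78\right) \left(-44 - 21\right) = 86 \left(-65\right) = -5590$)
$\frac{1}{Z + \frac{\left(q{\left(9,-1 \right)} + u\right)^{2}}{-14879}} = \frac{1}{35319 + \frac{\left(\left(-1 + 9\right) - 5590\right)^{2}}{-14879}} = \frac{1}{35319 + \left(8 - 5590\right)^{2} \left(- \frac{1}{14879}\right)} = \frac{1}{35319 + \left(-5582\right)^{2} \left(- \frac{1}{14879}\right)} = \frac{1}{35319 + 31158724 \left(- \frac{1}{14879}\right)} = \frac{1}{35319 - \frac{31158724}{14879}} = \frac{1}{\frac{494352677}{14879}} = \frac{14879}{494352677}$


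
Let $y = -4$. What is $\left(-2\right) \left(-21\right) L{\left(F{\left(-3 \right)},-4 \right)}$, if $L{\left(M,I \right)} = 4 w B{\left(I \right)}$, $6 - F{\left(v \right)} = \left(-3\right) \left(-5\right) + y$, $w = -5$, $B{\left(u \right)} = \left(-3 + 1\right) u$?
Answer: $-6720$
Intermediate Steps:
$B{\left(u \right)} = - 2 u$
$F{\left(v \right)} = -5$ ($F{\left(v \right)} = 6 - \left(\left(-3\right) \left(-5\right) - 4\right) = 6 - \left(15 - 4\right) = 6 - 11 = -5$)
$L{\left(M,I \right)} = 40 I$ ($L{\left(M,I \right)} = 4 \left(-5\right) \left(- 2 I\right) = - 20 \left(- 2 I\right) = 40 I$)
$\left(-2\right) \left(-21\right) L{\left(F{\left(-3 \right)},-4 \right)} = \left(-2\right) \left(-21\right) 40 \left(-4\right) = 42 \left(-160\right) = -6720$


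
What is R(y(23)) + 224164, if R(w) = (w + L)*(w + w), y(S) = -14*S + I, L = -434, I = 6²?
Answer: 636004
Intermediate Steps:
I = 36
y(S) = 36 - 14*S (y(S) = -14*S + 36 = 36 - 14*S)
R(w) = 2*w*(-434 + w) (R(w) = (w - 434)*(w + w) = (-434 + w)*(2*w) = 2*w*(-434 + w))
R(y(23)) + 224164 = 2*(36 - 14*23)*(-434 + (36 - 14*23)) + 224164 = 2*(36 - 322)*(-434 + (36 - 322)) + 224164 = 2*(-286)*(-434 - 286) + 224164 = 2*(-286)*(-720) + 224164 = 411840 + 224164 = 636004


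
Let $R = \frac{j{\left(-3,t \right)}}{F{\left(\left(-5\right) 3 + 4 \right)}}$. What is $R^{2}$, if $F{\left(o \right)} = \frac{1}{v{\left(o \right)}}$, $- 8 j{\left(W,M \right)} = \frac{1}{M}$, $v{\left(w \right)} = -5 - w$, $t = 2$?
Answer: $\frac{9}{64} \approx 0.14063$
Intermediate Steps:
$j{\left(W,M \right)} = - \frac{1}{8 M}$
$F{\left(o \right)} = \frac{1}{-5 - o}$
$R = - \frac{3}{8}$ ($R = \frac{\left(- \frac{1}{8}\right) \frac{1}{2}}{\left(-1\right) \frac{1}{5 + \left(\left(-5\right) 3 + 4\right)}} = \frac{\left(- \frac{1}{8}\right) \frac{1}{2}}{\left(-1\right) \frac{1}{5 + \left(-15 + 4\right)}} = - \frac{1}{16 \left(- \frac{1}{5 - 11}\right)} = - \frac{1}{16 \left(- \frac{1}{-6}\right)} = - \frac{1}{16 \left(\left(-1\right) \left(- \frac{1}{6}\right)\right)} = - \frac{\frac{1}{\frac{1}{6}}}{16} = \left(- \frac{1}{16}\right) 6 = - \frac{3}{8} \approx -0.375$)
$R^{2} = \left(- \frac{3}{8}\right)^{2} = \frac{9}{64}$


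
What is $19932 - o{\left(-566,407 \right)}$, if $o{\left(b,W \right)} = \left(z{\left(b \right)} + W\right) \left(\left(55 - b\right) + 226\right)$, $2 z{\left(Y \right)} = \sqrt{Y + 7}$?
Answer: $-324797 - \frac{847 i \sqrt{559}}{2} \approx -3.248 \cdot 10^{5} - 10013.0 i$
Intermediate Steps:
$z{\left(Y \right)} = \frac{\sqrt{7 + Y}}{2}$ ($z{\left(Y \right)} = \frac{\sqrt{Y + 7}}{2} = \frac{\sqrt{7 + Y}}{2}$)
$o{\left(b,W \right)} = \left(281 - b\right) \left(W + \frac{\sqrt{7 + b}}{2}\right)$ ($o{\left(b,W \right)} = \left(\frac{\sqrt{7 + b}}{2} + W\right) \left(\left(55 - b\right) + 226\right) = \left(W + \frac{\sqrt{7 + b}}{2}\right) \left(281 - b\right) = \left(281 - b\right) \left(W + \frac{\sqrt{7 + b}}{2}\right)$)
$19932 - o{\left(-566,407 \right)} = 19932 - \left(281 \cdot 407 + \frac{281 \sqrt{7 - 566}}{2} - 407 \left(-566\right) - - 283 \sqrt{7 - 566}\right) = 19932 - \left(114367 + \frac{281 \sqrt{-559}}{2} + 230362 - - 283 \sqrt{-559}\right) = 19932 - \left(114367 + \frac{281 i \sqrt{559}}{2} + 230362 - - 283 i \sqrt{559}\right) = 19932 - \left(114367 + \frac{281 i \sqrt{559}}{2} + 230362 + 283 i \sqrt{559}\right) = 19932 - \left(344729 + \frac{847 i \sqrt{559}}{2}\right) = -324797 - \frac{847 i \sqrt{559}}{2}$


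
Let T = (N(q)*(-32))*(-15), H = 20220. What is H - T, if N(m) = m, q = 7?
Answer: 16860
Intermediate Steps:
T = 3360 (T = (7*(-32))*(-15) = -224*(-15) = 3360)
H - T = 20220 - 1*3360 = 20220 - 3360 = 16860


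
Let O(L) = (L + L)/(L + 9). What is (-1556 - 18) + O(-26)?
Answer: -26706/17 ≈ -1570.9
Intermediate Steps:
O(L) = 2*L/(9 + L) (O(L) = (2*L)/(9 + L) = 2*L/(9 + L))
(-1556 - 18) + O(-26) = (-1556 - 18) + 2*(-26)/(9 - 26) = -1574 + 2*(-26)/(-17) = -1574 + 2*(-26)*(-1/17) = -1574 + 52/17 = -26706/17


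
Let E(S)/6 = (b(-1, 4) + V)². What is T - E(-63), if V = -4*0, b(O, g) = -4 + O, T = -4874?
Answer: -5024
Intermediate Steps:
V = 0
E(S) = 150 (E(S) = 6*((-4 - 1) + 0)² = 6*(-5 + 0)² = 6*(-5)² = 6*25 = 150)
T - E(-63) = -4874 - 1*150 = -4874 - 150 = -5024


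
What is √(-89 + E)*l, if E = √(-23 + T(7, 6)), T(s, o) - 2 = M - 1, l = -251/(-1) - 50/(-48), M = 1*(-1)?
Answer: 6049*√(-89 + I*√23)/24 ≈ 64.04 + 2378.6*I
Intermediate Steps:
M = -1
l = 6049/24 (l = -251*(-1) - 50*(-1/48) = 251 + 25/24 = 6049/24 ≈ 252.04)
T(s, o) = 0 (T(s, o) = 2 + (-1 - 1) = 2 - 2 = 0)
E = I*√23 (E = √(-23 + 0) = √(-23) = I*√23 ≈ 4.7958*I)
√(-89 + E)*l = √(-89 + I*√23)*(6049/24) = 6049*√(-89 + I*√23)/24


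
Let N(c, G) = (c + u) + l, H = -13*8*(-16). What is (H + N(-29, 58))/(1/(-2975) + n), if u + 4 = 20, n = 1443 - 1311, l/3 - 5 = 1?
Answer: 4965275/392699 ≈ 12.644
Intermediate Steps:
l = 18 (l = 15 + 3*1 = 15 + 3 = 18)
H = 1664 (H = -104*(-16) = 1664)
n = 132
u = 16 (u = -4 + 20 = 16)
N(c, G) = 34 + c (N(c, G) = (c + 16) + 18 = (16 + c) + 18 = 34 + c)
(H + N(-29, 58))/(1/(-2975) + n) = (1664 + (34 - 29))/(1/(-2975) + 132) = (1664 + 5)/(-1/2975 + 132) = 1669/(392699/2975) = 1669*(2975/392699) = 4965275/392699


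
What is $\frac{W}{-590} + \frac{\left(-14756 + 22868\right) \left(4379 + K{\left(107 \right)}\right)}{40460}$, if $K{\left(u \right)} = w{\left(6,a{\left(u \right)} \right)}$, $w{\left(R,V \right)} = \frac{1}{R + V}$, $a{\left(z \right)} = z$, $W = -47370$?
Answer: $\frac{64621527171}{67436705} \approx 958.25$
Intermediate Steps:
$K{\left(u \right)} = \frac{1}{6 + u}$
$\frac{W}{-590} + \frac{\left(-14756 + 22868\right) \left(4379 + K{\left(107 \right)}\right)}{40460} = - \frac{47370}{-590} + \frac{\left(-14756 + 22868\right) \left(4379 + \frac{1}{6 + 107}\right)}{40460} = \left(-47370\right) \left(- \frac{1}{590}\right) + 8112 \left(4379 + \frac{1}{113}\right) \frac{1}{40460} = \frac{4737}{59} + 8112 \left(4379 + \frac{1}{113}\right) \frac{1}{40460} = \frac{4737}{59} + 8112 \cdot \frac{494828}{113} \cdot \frac{1}{40460} = \frac{4737}{59} + \frac{4014044736}{113} \cdot \frac{1}{40460} = \frac{4737}{59} + \frac{1003511184}{1142995} = \frac{64621527171}{67436705}$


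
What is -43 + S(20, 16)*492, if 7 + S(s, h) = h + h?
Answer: 12257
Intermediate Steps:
S(s, h) = -7 + 2*h (S(s, h) = -7 + (h + h) = -7 + 2*h)
-43 + S(20, 16)*492 = -43 + (-7 + 2*16)*492 = -43 + (-7 + 32)*492 = -43 + 25*492 = -43 + 12300 = 12257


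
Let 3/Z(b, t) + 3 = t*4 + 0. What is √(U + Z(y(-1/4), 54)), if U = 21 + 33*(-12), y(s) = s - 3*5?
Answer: 32*I*√1846/71 ≈ 19.365*I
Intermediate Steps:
y(s) = -15 + s (y(s) = s - 15 = -15 + s)
Z(b, t) = 3/(-3 + 4*t) (Z(b, t) = 3/(-3 + (t*4 + 0)) = 3/(-3 + (4*t + 0)) = 3/(-3 + 4*t))
U = -375 (U = 21 - 396 = -375)
√(U + Z(y(-1/4), 54)) = √(-375 + 3/(-3 + 4*54)) = √(-375 + 3/(-3 + 216)) = √(-375 + 3/213) = √(-375 + 3*(1/213)) = √(-375 + 1/71) = √(-26624/71) = 32*I*√1846/71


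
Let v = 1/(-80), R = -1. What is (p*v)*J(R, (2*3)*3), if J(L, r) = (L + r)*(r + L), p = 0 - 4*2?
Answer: 289/10 ≈ 28.900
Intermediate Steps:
p = -8 (p = 0 - 8 = -8)
v = -1/80 ≈ -0.012500
J(L, r) = (L + r)² (J(L, r) = (L + r)*(L + r) = (L + r)²)
(p*v)*J(R, (2*3)*3) = (-8*(-1/80))*(-1 + (2*3)*3)² = (-1 + 6*3)²/10 = (-1 + 18)²/10 = (⅒)*17² = (⅒)*289 = 289/10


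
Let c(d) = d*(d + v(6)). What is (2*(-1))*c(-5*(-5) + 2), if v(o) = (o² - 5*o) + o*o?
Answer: -3726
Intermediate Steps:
v(o) = -5*o + 2*o² (v(o) = (o² - 5*o) + o² = -5*o + 2*o²)
c(d) = d*(42 + d) (c(d) = d*(d + 6*(-5 + 2*6)) = d*(d + 6*(-5 + 12)) = d*(d + 6*7) = d*(d + 42) = d*(42 + d))
(2*(-1))*c(-5*(-5) + 2) = (2*(-1))*((-5*(-5) + 2)*(42 + (-5*(-5) + 2))) = -2*(25 + 2)*(42 + (25 + 2)) = -54*(42 + 27) = -54*69 = -2*1863 = -3726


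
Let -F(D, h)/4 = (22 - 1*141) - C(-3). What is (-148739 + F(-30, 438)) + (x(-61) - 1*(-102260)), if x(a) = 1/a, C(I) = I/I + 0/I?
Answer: -2805940/61 ≈ -45999.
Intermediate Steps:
C(I) = 1 (C(I) = 1 + 0 = 1)
F(D, h) = 480 (F(D, h) = -4*((22 - 1*141) - 1*1) = -4*((22 - 141) - 1) = -4*(-119 - 1) = -4*(-120) = 480)
(-148739 + F(-30, 438)) + (x(-61) - 1*(-102260)) = (-148739 + 480) + (1/(-61) - 1*(-102260)) = -148259 + (-1/61 + 102260) = -148259 + 6237859/61 = -2805940/61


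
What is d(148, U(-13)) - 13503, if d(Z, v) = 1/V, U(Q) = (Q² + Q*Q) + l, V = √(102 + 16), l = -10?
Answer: -13503 + √118/118 ≈ -13503.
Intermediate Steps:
V = √118 ≈ 10.863
U(Q) = -10 + 2*Q² (U(Q) = (Q² + Q*Q) - 10 = (Q² + Q²) - 10 = 2*Q² - 10 = -10 + 2*Q²)
d(Z, v) = √118/118 (d(Z, v) = 1/(√118) = √118/118)
d(148, U(-13)) - 13503 = √118/118 - 13503 = -13503 + √118/118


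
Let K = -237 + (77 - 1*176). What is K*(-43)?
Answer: 14448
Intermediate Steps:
K = -336 (K = -237 + (77 - 176) = -237 - 99 = -336)
K*(-43) = -336*(-43) = 14448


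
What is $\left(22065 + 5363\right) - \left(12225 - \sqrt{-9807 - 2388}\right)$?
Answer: $15203 + 3 i \sqrt{1355} \approx 15203.0 + 110.43 i$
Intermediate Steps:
$\left(22065 + 5363\right) - \left(12225 - \sqrt{-9807 - 2388}\right) = 27428 - \left(12225 - \sqrt{-12195}\right) = 27428 - \left(12225 - 3 i \sqrt{1355}\right) = 15203 + 3 i \sqrt{1355}$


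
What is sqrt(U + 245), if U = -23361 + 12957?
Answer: I*sqrt(10159) ≈ 100.79*I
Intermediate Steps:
U = -10404
sqrt(U + 245) = sqrt(-10404 + 245) = sqrt(-10159) = I*sqrt(10159)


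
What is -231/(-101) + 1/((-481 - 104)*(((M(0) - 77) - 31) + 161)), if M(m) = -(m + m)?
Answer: 7162054/3131505 ≈ 2.2871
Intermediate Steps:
M(m) = -2*m
-231/(-101) + 1/((-481 - 104)*(((M(0) - 77) - 31) + 161)) = -231/(-101) + 1/((-481 - 104)*(((-2*0 - 77) - 31) + 161)) = -231*(-1/101) + 1/((-585)*(((0 - 77) - 31) + 161)) = 231/101 - 1/(585*((-77 - 31) + 161)) = 231/101 - 1/(585*(-108 + 161)) = 231/101 - 1/585/53 = 231/101 - 1/585*1/53 = 231/101 - 1/31005 = 7162054/3131505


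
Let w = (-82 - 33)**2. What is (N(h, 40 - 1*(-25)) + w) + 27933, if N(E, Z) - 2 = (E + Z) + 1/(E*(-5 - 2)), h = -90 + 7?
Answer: 23903503/581 ≈ 41142.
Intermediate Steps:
h = -83
w = 13225 (w = (-115)**2 = 13225)
N(E, Z) = 2 + E + Z - 1/(7*E) (N(E, Z) = 2 + ((E + Z) + 1/(E*(-5 - 2))) = 2 + ((E + Z) + 1/(E*(-7))) = 2 + ((E + Z) + 1/(-7*E)) = 2 + ((E + Z) - 1/(7*E)) = 2 + (E + Z - 1/(7*E)) = 2 + E + Z - 1/(7*E))
(N(h, 40 - 1*(-25)) + w) + 27933 = ((2 - 83 + (40 - 1*(-25)) - 1/7/(-83)) + 13225) + 27933 = ((2 - 83 + (40 + 25) - 1/7*(-1/83)) + 13225) + 27933 = ((2 - 83 + 65 + 1/581) + 13225) + 27933 = (-9295/581 + 13225) + 27933 = 7674430/581 + 27933 = 23903503/581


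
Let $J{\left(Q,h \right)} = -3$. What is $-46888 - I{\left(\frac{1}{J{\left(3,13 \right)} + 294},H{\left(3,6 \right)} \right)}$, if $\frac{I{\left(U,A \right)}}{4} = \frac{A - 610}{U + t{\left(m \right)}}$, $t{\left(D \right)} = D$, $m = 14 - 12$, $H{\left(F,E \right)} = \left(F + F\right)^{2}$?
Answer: $- \frac{26667568}{583} \approx -45742.0$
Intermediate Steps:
$H{\left(F,E \right)} = 4 F^{2}$ ($H{\left(F,E \right)} = \left(2 F\right)^{2} = 4 F^{2}$)
$m = 2$
$I{\left(U,A \right)} = \frac{4 \left(-610 + A\right)}{2 + U}$ ($I{\left(U,A \right)} = 4 \frac{A - 610}{U + 2} = 4 \frac{-610 + A}{2 + U} = \frac{4 \left(-610 + A\right)}{2 + U}$)
$-46888 - I{\left(\frac{1}{J{\left(3,13 \right)} + 294},H{\left(3,6 \right)} \right)} = -46888 - \frac{4 \left(-610 + 4 \cdot 3^{2}\right)}{2 + \frac{1}{-3 + 294}} = -46888 - \frac{4 \left(-610 + 4 \cdot 9\right)}{2 + \frac{1}{291}} = -46888 - \frac{4 \left(-610 + 36\right)}{2 + \frac{1}{291}} = -46888 - 4 \frac{1}{\frac{583}{291}} \left(-574\right) = -46888 - 4 \cdot \frac{291}{583} \left(-574\right) = -46888 - - \frac{668136}{583} = -46888 + \frac{668136}{583} = - \frac{26667568}{583}$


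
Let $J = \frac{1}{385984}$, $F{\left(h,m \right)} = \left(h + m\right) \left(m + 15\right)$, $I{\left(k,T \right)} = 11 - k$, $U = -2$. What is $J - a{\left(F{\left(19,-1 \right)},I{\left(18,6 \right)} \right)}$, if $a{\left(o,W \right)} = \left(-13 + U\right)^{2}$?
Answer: $- \frac{86846399}{385984} \approx -225.0$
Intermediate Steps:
$F{\left(h,m \right)} = \left(15 + m\right) \left(h + m\right)$ ($F{\left(h,m \right)} = \left(h + m\right) \left(15 + m\right) = \left(15 + m\right) \left(h + m\right)$)
$J = \frac{1}{385984} \approx 2.5908 \cdot 10^{-6}$
$a{\left(o,W \right)} = 225$ ($a{\left(o,W \right)} = \left(-13 - 2\right)^{2} = \left(-15\right)^{2} = 225$)
$J - a{\left(F{\left(19,-1 \right)},I{\left(18,6 \right)} \right)} = \frac{1}{385984} - 225 = - \frac{86846399}{385984}$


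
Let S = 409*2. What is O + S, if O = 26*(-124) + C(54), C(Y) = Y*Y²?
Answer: 155058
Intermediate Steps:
C(Y) = Y³
O = 154240 (O = 26*(-124) + 54³ = -3224 + 157464 = 154240)
S = 818
O + S = 154240 + 818 = 155058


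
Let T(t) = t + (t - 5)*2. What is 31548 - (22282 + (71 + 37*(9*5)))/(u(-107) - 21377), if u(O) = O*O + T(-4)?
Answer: 156963309/4975 ≈ 31550.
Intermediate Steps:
T(t) = -10 + 3*t (T(t) = t + (-5 + t)*2 = t + (-10 + 2*t) = -10 + 3*t)
u(O) = -22 + O² (u(O) = O*O + (-10 + 3*(-4)) = O² + (-10 - 12) = O² - 22 = -22 + O²)
31548 - (22282 + (71 + 37*(9*5)))/(u(-107) - 21377) = 31548 - (22282 + (71 + 37*(9*5)))/((-22 + (-107)²) - 21377) = 31548 - (22282 + (71 + 37*45))/((-22 + 11449) - 21377) = 31548 - (22282 + (71 + 1665))/(11427 - 21377) = 31548 - (22282 + 1736)/(-9950) = 31548 - 24018*(-1)/9950 = 31548 - 1*(-12009/4975) = 31548 + 12009/4975 = 156963309/4975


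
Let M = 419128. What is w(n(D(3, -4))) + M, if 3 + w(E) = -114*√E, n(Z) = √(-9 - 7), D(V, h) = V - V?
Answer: 419125 - 228*√I ≈ 4.1896e+5 - 161.22*I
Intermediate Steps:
D(V, h) = 0
n(Z) = 4*I (n(Z) = √(-16) = 4*I)
w(E) = -3 - 114*√E
w(n(D(3, -4))) + M = (-3 - 114*2*√I) + 419128 = (-3 - 228*√I) + 419128 = 419125 - 228*√I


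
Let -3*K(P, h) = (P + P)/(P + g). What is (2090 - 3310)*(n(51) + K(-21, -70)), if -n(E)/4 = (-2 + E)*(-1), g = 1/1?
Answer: -238266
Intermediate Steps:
g = 1
n(E) = -8 + 4*E (n(E) = -4*(-2 + E)*(-1) = -4*(2 - E) = -8 + 4*E)
K(P, h) = -2*P/(3*(1 + P)) (K(P, h) = -(P + P)/(3*(P + 1)) = -2*P/(3*(1 + P)))
(2090 - 3310)*(n(51) + K(-21, -70)) = (2090 - 3310)*((-8 + 4*51) - 2*(-21)/(3 + 3*(-21))) = -1220*((-8 + 204) - 2*(-21)/(3 - 63)) = -1220*(196 - 2*(-21)/(-60)) = -1220*(196 - 2*(-21)*(-1/60)) = -1220*(196 - 7/10) = -1220*1953/10 = -238266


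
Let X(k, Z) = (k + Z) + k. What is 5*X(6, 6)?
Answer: 90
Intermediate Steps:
X(k, Z) = Z + 2*k (X(k, Z) = (Z + k) + k = Z + 2*k)
5*X(6, 6) = 5*(6 + 2*6) = 5*(6 + 12) = 5*18 = 90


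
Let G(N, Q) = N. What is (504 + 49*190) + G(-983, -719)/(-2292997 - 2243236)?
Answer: 44518591645/4536233 ≈ 9814.0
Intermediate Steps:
(504 + 49*190) + G(-983, -719)/(-2292997 - 2243236) = (504 + 49*190) - 983/(-2292997 - 2243236) = (504 + 9310) - 983/(-4536233) = 9814 - 983*(-1/4536233) = 9814 + 983/4536233 = 44518591645/4536233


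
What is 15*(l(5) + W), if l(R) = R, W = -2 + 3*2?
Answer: 135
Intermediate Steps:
W = 4 (W = -2 + 6 = 4)
15*(l(5) + W) = 15*(5 + 4) = 15*9 = 135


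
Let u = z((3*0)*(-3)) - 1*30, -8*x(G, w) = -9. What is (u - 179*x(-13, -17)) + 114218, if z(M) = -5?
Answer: 911853/8 ≈ 1.1398e+5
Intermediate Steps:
x(G, w) = 9/8 (x(G, w) = -⅛*(-9) = 9/8)
u = -35 (u = -5 - 1*30 = -5 - 30 = -35)
(u - 179*x(-13, -17)) + 114218 = (-35 - 179*9/8) + 114218 = (-35 - 1611/8) + 114218 = -1891/8 + 114218 = 911853/8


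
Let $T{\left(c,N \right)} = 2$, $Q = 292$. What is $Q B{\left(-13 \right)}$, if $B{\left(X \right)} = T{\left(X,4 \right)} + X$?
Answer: $-3212$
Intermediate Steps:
$B{\left(X \right)} = 2 + X$
$Q B{\left(-13 \right)} = 292 \left(2 - 13\right) = 292 \left(-11\right) = -3212$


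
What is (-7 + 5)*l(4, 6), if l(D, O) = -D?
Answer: 8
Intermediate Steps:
(-7 + 5)*l(4, 6) = (-7 + 5)*(-1*4) = -2*(-4) = 8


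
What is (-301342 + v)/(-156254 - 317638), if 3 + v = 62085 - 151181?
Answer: 130147/157964 ≈ 0.82390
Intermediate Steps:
v = -89099 (v = -3 + (62085 - 151181) = -3 - 89096 = -89099)
(-301342 + v)/(-156254 - 317638) = (-301342 - 89099)/(-156254 - 317638) = -390441/(-473892) = -390441*(-1/473892) = 130147/157964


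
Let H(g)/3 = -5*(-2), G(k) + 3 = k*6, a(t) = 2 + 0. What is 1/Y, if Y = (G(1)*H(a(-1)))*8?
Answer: 1/720 ≈ 0.0013889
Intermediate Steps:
a(t) = 2
G(k) = -3 + 6*k (G(k) = -3 + k*6 = -3 + 6*k)
H(g) = 30 (H(g) = 3*(-5*(-2)) = 3*10 = 30)
Y = 720 (Y = ((-3 + 6*1)*30)*8 = ((-3 + 6)*30)*8 = (3*30)*8 = 90*8 = 720)
1/Y = 1/720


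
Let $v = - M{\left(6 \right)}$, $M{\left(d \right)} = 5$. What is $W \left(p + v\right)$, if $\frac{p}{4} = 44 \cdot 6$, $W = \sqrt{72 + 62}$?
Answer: $1051 \sqrt{134} \approx 12166.0$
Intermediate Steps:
$v = -5$ ($v = \left(-1\right) 5 = -5$)
$W = \sqrt{134} \approx 11.576$
$p = 1056$ ($p = 4 \cdot 44 \cdot 6 = 4 \cdot 264 = 1056$)
$W \left(p + v\right) = \sqrt{134} \left(1056 - 5\right) = \sqrt{134} \cdot 1051 = 1051 \sqrt{134}$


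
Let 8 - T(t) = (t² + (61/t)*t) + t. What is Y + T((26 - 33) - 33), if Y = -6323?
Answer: -7936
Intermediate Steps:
T(t) = -53 - t - t² (T(t) = 8 - ((t² + (61/t)*t) + t) = 8 - ((t² + 61) + t) = 8 - ((61 + t²) + t) = 8 - (61 + t + t²) = 8 + (-61 - t - t²) = -53 - t - t²)
Y + T((26 - 33) - 33) = -6323 + (-53 - ((26 - 33) - 33) - ((26 - 33) - 33)²) = -6323 + (-53 - (-7 - 33) - (-7 - 33)²) = -6323 + (-53 - 1*(-40) - 1*(-40)²) = -6323 + (-53 + 40 - 1*1600) = -6323 + (-53 + 40 - 1600) = -6323 - 1613 = -7936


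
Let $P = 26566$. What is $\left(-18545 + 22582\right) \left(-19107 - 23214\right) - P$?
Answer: $-170876443$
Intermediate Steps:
$\left(-18545 + 22582\right) \left(-19107 - 23214\right) - P = \left(-18545 + 22582\right) \left(-19107 - 23214\right) - 26566 = 4037 \left(-42321\right) - 26566 = -170849877 - 26566 = -170876443$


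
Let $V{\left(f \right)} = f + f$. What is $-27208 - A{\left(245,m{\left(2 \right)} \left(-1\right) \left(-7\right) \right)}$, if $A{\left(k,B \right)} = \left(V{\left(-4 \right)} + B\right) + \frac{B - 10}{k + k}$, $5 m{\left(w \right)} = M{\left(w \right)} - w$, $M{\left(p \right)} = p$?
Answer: $- \frac{1332799}{49} \approx -27200.0$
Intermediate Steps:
$V{\left(f \right)} = 2 f$
$m{\left(w \right)} = 0$ ($m{\left(w \right)} = \frac{w - w}{5} = \frac{1}{5} \cdot 0 = 0$)
$A{\left(k,B \right)} = -8 + B + \frac{-10 + B}{2 k}$ ($A{\left(k,B \right)} = \left(2 \left(-4\right) + B\right) + \frac{B - 10}{k + k} = \left(-8 + B\right) + \frac{-10 + B}{2 k} = -8 + B + \frac{-10 + B}{2 k}$)
$-27208 - A{\left(245,m{\left(2 \right)} \left(-1\right) \left(-7\right) \right)} = -27208 - \frac{-5 + \frac{0 \left(-1\right) \left(-7\right)}{2} + 245 \left(-8 + 0 \left(-1\right) \left(-7\right)\right)}{245} = -27208 - \frac{-5 + \frac{0 \left(-7\right)}{2} + 245 \left(-8 + 0 \left(-7\right)\right)}{245} = -27208 - \frac{-5 + \frac{1}{2} \cdot 0 + 245 \left(-8 + 0\right)}{245} = -27208 - \frac{-5 + 0 + 245 \left(-8\right)}{245} = -27208 - \frac{-5 + 0 - 1960}{245} = -27208 - \frac{1}{245} \left(-1965\right) = -27208 - - \frac{393}{49} = -27208 + \frac{393}{49} = - \frac{1332799}{49}$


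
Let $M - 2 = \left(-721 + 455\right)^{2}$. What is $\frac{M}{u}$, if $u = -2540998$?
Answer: $- \frac{35379}{1270499} \approx -0.027847$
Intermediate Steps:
$M = 70758$ ($M = 2 + \left(-721 + 455\right)^{2} = 2 + \left(-266\right)^{2} = 2 + 70756 = 70758$)
$\frac{M}{u} = \frac{70758}{-2540998} = 70758 \left(- \frac{1}{2540998}\right) = - \frac{35379}{1270499}$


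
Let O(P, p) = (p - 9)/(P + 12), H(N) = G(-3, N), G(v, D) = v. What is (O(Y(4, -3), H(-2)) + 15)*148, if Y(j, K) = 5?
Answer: 35964/17 ≈ 2115.5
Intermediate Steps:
H(N) = -3
O(P, p) = (-9 + p)/(12 + P)
(O(Y(4, -3), H(-2)) + 15)*148 = ((-9 - 3)/(12 + 5) + 15)*148 = (-12/17 + 15)*148 = (243/17)*148 = 35964/17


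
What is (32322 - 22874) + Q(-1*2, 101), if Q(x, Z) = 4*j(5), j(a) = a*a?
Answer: 9548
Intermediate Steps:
j(a) = a**2
Q(x, Z) = 100 (Q(x, Z) = 4*5**2 = 4*25 = 100)
(32322 - 22874) + Q(-1*2, 101) = (32322 - 22874) + 100 = 9448 + 100 = 9548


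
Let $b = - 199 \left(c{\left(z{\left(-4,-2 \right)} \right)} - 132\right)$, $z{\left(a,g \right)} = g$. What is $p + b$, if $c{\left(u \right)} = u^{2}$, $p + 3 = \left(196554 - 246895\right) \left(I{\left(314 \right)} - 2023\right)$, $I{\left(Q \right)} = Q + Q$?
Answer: $70251164$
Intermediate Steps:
$I{\left(Q \right)} = 2 Q$
$p = 70225692$ ($p = -3 + \left(196554 - 246895\right) \left(2 \cdot 314 - 2023\right) = -3 - 50341 \left(628 - 2023\right) = -3 - -70225695 = -3 + 70225695 = 70225692$)
$b = 25472$ ($b = - 199 \left(\left(-2\right)^{2} - 132\right) = - 199 \left(4 - 132\right) = \left(-199\right) \left(-128\right) = 25472$)
$p + b = 70225692 + 25472 = 70251164$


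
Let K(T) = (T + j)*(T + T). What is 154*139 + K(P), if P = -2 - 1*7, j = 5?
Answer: 21478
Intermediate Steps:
P = -9 (P = -2 - 7 = -9)
K(T) = 2*T*(5 + T) (K(T) = (T + 5)*(T + T) = (5 + T)*(2*T) = 2*T*(5 + T))
154*139 + K(P) = 154*139 + 2*(-9)*(5 - 9) = 21406 + 2*(-9)*(-4) = 21406 + 72 = 21478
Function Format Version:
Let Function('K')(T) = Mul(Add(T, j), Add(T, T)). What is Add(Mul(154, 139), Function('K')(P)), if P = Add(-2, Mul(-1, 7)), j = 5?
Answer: 21478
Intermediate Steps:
P = -9 (P = Add(-2, -7) = -9)
Function('K')(T) = Mul(2, T, Add(5, T)) (Function('K')(T) = Mul(Add(T, 5), Add(T, T)) = Mul(Add(5, T), Mul(2, T)) = Mul(2, T, Add(5, T)))
Add(Mul(154, 139), Function('K')(P)) = Add(Mul(154, 139), Mul(2, -9, Add(5, -9))) = Add(21406, Mul(2, -9, -4)) = Add(21406, 72) = 21478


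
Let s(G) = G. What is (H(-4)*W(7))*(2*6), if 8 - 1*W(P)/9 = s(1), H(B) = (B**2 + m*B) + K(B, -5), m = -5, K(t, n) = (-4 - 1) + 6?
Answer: 27972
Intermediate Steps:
K(t, n) = 1 (K(t, n) = -5 + 6 = 1)
H(B) = 1 + B**2 - 5*B (H(B) = (B**2 - 5*B) + 1 = 1 + B**2 - 5*B)
W(P) = 63 (W(P) = 72 - 9*1 = 72 - 9 = 63)
(H(-4)*W(7))*(2*6) = ((1 + (-4)**2 - 5*(-4))*63)*(2*6) = ((1 + 16 + 20)*63)*12 = (37*63)*12 = 2331*12 = 27972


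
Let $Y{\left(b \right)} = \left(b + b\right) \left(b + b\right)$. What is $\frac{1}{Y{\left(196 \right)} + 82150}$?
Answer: $\frac{1}{235814} \approx 4.2406 \cdot 10^{-6}$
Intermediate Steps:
$Y{\left(b \right)} = 4 b^{2}$ ($Y{\left(b \right)} = 2 b 2 b = 4 b^{2}$)
$\frac{1}{Y{\left(196 \right)} + 82150} = \frac{1}{4 \cdot 196^{2} + 82150} = \frac{1}{4 \cdot 38416 + 82150} = \frac{1}{153664 + 82150} = \frac{1}{235814}$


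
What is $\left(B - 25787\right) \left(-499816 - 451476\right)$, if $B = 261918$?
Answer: $-224629531252$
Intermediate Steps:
$\left(B - 25787\right) \left(-499816 - 451476\right) = \left(261918 - 25787\right) \left(-499816 - 451476\right) = 236131 \left(-951292\right) = -224629531252$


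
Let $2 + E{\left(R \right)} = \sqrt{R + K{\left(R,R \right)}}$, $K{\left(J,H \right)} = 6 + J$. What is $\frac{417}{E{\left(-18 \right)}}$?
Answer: $- \frac{417}{17} - \frac{417 i \sqrt{30}}{34} \approx -24.529 - 67.177 i$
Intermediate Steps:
$E{\left(R \right)} = -2 + \sqrt{6 + 2 R}$ ($E{\left(R \right)} = -2 + \sqrt{R + \left(6 + R\right)} = -2 + \sqrt{6 + 2 R}$)
$\frac{417}{E{\left(-18 \right)}} = \frac{417}{-2 + \sqrt{6 + 2 \left(-18\right)}} = \frac{417}{-2 + \sqrt{6 - 36}} = \frac{417}{-2 + \sqrt{-30}} = \frac{417}{-2 + i \sqrt{30}}$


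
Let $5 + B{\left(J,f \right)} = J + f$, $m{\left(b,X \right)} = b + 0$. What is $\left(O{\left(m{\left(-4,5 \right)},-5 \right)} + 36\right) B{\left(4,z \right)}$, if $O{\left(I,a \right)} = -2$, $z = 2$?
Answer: $34$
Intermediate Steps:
$m{\left(b,X \right)} = b$
$B{\left(J,f \right)} = -5 + J + f$ ($B{\left(J,f \right)} = -5 + \left(J + f\right) = -5 + J + f$)
$\left(O{\left(m{\left(-4,5 \right)},-5 \right)} + 36\right) B{\left(4,z \right)} = \left(-2 + 36\right) \left(-5 + 4 + 2\right) = 34 \cdot 1 = 34$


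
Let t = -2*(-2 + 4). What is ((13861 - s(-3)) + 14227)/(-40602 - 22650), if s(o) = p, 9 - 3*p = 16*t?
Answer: -84191/189756 ≈ -0.44368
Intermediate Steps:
t = -4 (t = -2*2 = -4)
p = 73/3 (p = 3 - 16*(-4)/3 = 3 - 1/3*(-64) = 3 + 64/3 = 73/3 ≈ 24.333)
s(o) = 73/3
((13861 - s(-3)) + 14227)/(-40602 - 22650) = ((13861 - 1*73/3) + 14227)/(-40602 - 22650) = ((13861 - 73/3) + 14227)/(-63252) = (41510/3 + 14227)*(-1/63252) = (84191/3)*(-1/63252) = -84191/189756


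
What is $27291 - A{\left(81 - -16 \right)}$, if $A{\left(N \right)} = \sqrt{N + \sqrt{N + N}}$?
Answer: $27291 - \sqrt{97 + \sqrt{194}} \approx 27280.0$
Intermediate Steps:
$A{\left(N \right)} = \sqrt{N + \sqrt{2} \sqrt{N}}$ ($A{\left(N \right)} = \sqrt{N + \sqrt{2 N}} = \sqrt{N + \sqrt{2} \sqrt{N}}$)
$27291 - A{\left(81 - -16 \right)} = 27291 - \sqrt{\left(81 - -16\right) + \sqrt{2} \sqrt{81 - -16}} = 27291 - \sqrt{\left(81 + 16\right) + \sqrt{2} \sqrt{81 + 16}} = 27291 - \sqrt{97 + \sqrt{2} \sqrt{97}} = 27291 - \sqrt{97 + \sqrt{194}}$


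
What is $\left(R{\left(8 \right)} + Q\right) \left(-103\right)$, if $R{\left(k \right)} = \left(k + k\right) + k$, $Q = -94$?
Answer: $7210$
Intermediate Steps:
$R{\left(k \right)} = 3 k$ ($R{\left(k \right)} = 2 k + k = 3 k$)
$\left(R{\left(8 \right)} + Q\right) \left(-103\right) = \left(3 \cdot 8 - 94\right) \left(-103\right) = \left(24 - 94\right) \left(-103\right) = \left(-70\right) \left(-103\right) = 7210$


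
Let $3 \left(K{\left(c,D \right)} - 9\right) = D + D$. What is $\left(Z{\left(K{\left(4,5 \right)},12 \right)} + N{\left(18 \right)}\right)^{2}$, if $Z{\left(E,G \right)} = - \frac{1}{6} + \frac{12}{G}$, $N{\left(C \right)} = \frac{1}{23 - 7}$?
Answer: $\frac{1849}{2304} \approx 0.80252$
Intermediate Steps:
$N{\left(C \right)} = \frac{1}{16}$
$K{\left(c,D \right)} = 9 + \frac{2 D}{3}$ ($K{\left(c,D \right)} = 9 + \frac{D + D}{3} = 9 + \frac{2 D}{3}$)
$Z{\left(E,G \right)} = - \frac{1}{6} + \frac{12}{G}$ ($Z{\left(E,G \right)} = \left(-1\right) \frac{1}{6} + \frac{12}{G} = - \frac{1}{6} + \frac{12}{G}$)
$\left(Z{\left(K{\left(4,5 \right)},12 \right)} + N{\left(18 \right)}\right)^{2} = \left(\frac{72 - 12}{6 \cdot 12} + \frac{1}{16}\right)^{2} = \left(\frac{1}{6} \cdot \frac{1}{12} \left(72 - 12\right) + \frac{1}{16}\right)^{2} = \left(\frac{1}{6} \cdot \frac{1}{12} \cdot 60 + \frac{1}{16}\right)^{2} = \left(\frac{5}{6} + \frac{1}{16}\right)^{2} = \left(\frac{43}{48}\right)^{2} = \frac{1849}{2304}$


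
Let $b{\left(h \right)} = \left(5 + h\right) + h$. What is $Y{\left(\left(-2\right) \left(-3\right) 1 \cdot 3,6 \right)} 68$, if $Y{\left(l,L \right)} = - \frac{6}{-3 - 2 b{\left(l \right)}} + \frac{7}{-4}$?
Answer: $- \frac{571}{5} \approx -114.2$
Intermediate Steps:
$b{\left(h \right)} = 5 + 2 h$
$Y{\left(l,L \right)} = - \frac{7}{4} - \frac{6}{-13 - 4 l}$ ($Y{\left(l,L \right)} = - \frac{6}{-3 - 2 \left(5 + 2 l\right)} + \frac{7}{-4} = - \frac{6}{-3 - \left(10 + 4 l\right)} + 7 \left(- \frac{1}{4}\right) = - \frac{6}{-13 - 4 l} - \frac{7}{4} = - \frac{7}{4} - \frac{6}{-13 - 4 l}$)
$Y{\left(\left(-2\right) \left(-3\right) 1 \cdot 3,6 \right)} 68 = \frac{-67 - 28 \left(-2\right) \left(-3\right) 1 \cdot 3}{4 \left(13 + 4 \left(-2\right) \left(-3\right) 1 \cdot 3\right)} 68 = \frac{-67 - 28 \cdot 6 \cdot 3}{4 \left(13 + 4 \cdot 6 \cdot 3\right)} 68 = \frac{-67 - 504}{4 \left(13 + 4 \cdot 18\right)} 68 = \frac{-67 - 504}{4 \left(13 + 72\right)} 68 = \frac{1}{4} \cdot \frac{1}{85} \left(-571\right) 68 = \left(- \frac{571}{340}\right) 68 = - \frac{571}{5}$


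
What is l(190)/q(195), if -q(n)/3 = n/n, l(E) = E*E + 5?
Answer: -12035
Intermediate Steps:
l(E) = 5 + E² (l(E) = E² + 5 = 5 + E²)
q(n) = -3 (q(n) = -3*n/n = -3*1 = -3)
l(190)/q(195) = (5 + 190²)/(-3) = (5 + 36100)*(-⅓) = 36105*(-⅓) = -12035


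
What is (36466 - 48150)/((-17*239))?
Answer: 11684/4063 ≈ 2.8757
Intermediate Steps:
(36466 - 48150)/((-17*239)) = -11684/(-4063) = -11684*(-1/4063) = 11684/4063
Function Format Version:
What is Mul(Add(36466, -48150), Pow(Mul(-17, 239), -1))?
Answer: Rational(11684, 4063) ≈ 2.8757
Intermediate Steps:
Mul(Add(36466, -48150), Pow(Mul(-17, 239), -1)) = Mul(-11684, Pow(-4063, -1)) = Mul(-11684, Rational(-1, 4063)) = Rational(11684, 4063)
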